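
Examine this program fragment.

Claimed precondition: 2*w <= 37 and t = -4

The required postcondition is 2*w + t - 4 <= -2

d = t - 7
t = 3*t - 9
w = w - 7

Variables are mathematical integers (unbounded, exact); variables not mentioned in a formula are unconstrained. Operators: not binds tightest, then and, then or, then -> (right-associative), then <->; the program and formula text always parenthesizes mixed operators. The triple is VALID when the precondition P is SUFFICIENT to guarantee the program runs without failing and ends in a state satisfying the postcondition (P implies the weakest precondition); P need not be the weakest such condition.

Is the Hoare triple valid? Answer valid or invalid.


Working backward. After the program, the postcondition 2*w + t - 4 <= -2 must hold; in canonical form it is t + 2*w <= 2.
Before w := w - 7: t + 2*w <= 16
Before t := 3*t - 9: 3*t + 2*w <= 25
Before d := t - 7: 3*t + 2*w <= 25
The weakest precondition is 3*t + 2*w <= 25.
Check whether 2*w <= 37 and t = -4 implies it.
Every state satisfying the precondition satisfies the weakest precondition: the implication holds.
Answer: valid


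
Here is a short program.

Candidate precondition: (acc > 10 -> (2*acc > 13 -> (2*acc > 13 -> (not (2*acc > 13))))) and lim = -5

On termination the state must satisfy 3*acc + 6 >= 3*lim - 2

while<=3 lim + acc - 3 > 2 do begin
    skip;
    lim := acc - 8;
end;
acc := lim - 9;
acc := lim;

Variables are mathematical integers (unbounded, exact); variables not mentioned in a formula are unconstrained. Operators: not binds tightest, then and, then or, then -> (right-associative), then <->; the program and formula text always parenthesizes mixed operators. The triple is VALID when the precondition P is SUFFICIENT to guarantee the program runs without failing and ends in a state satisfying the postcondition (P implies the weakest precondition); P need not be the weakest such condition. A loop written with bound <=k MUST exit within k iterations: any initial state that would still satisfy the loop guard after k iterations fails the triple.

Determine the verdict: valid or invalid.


Working backward. After the program, the postcondition 3*acc + 6 >= 3*lim - 2 must hold; in canonical form it is 3*acc >= 3*lim - 8.
Before acc := lim: true
Before acc := lim - 9: true
Before the loop (bound <=3), unroll the exhaustion recursion (WP_0 = exit-now case; WP_j = one more guarded iteration, up to j = 3):
  WP_0: not (acc + lim > 5)
  WP_1: acc + lim > 5 -> (not (2*acc > 13))
  WP_2: acc + lim > 5 -> (2*acc > 13 -> (not (2*acc > 13)))
  WP_3: acc + lim > 5 -> (2*acc > 13 -> (2*acc > 13 -> (not (2*acc > 13))))
So before the loop: acc + lim > 5 -> (2*acc > 13 -> (2*acc > 13 -> (not (2*acc > 13))))
The weakest precondition is acc + lim > 5 -> (2*acc > 13 -> (2*acc > 13 -> (not (2*acc > 13)))).
Check whether (acc > 10 -> (2*acc > 13 -> (2*acc > 13 -> (not (2*acc > 13))))) and lim = -5 implies it.
Every state satisfying the precondition satisfies the weakest precondition: the implication holds.
Answer: valid


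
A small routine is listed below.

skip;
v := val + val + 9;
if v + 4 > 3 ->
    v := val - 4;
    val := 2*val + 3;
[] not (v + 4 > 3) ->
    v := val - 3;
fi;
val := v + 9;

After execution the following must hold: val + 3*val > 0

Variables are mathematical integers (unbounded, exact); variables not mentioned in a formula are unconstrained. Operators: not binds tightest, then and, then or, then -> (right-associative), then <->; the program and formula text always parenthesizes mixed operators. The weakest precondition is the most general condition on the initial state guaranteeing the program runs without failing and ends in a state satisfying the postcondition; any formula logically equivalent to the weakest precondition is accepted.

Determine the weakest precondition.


Working backward. After the program, the postcondition val + 3*val > 0 must hold; in canonical form it is 4*val > 0.
Before val := v + 9: 4*v > -36
Then branch requires 4*val > -20; else branch requires 4*val > -24.
Before the if: (v > -1 -> 4*val > -20) and ((not (v > -1)) -> 4*val > -24)
Before v := val + val + 9: (2*val > -10 -> 4*val > -20) and ((not (2*val > -10)) -> 4*val > -24)
Before skip: (2*val > -10 -> 4*val > -20) and ((not (2*val > -10)) -> 4*val > -24)
Answer: WP = (2*val > -10 -> 4*val > -20) and ((not (2*val > -10)) -> 4*val > -24)


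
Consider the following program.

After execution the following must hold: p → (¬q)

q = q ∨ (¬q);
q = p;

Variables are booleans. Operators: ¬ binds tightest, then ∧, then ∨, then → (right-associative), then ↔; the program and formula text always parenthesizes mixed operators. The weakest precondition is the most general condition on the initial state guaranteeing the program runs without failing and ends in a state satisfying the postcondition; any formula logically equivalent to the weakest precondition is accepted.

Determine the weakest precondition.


Working backward. After the program, p → (¬q) must hold.
Before q := p: p → (¬p)
Before q := q ∨ (¬q): p → (¬p)
Answer: WP = p → (¬p)


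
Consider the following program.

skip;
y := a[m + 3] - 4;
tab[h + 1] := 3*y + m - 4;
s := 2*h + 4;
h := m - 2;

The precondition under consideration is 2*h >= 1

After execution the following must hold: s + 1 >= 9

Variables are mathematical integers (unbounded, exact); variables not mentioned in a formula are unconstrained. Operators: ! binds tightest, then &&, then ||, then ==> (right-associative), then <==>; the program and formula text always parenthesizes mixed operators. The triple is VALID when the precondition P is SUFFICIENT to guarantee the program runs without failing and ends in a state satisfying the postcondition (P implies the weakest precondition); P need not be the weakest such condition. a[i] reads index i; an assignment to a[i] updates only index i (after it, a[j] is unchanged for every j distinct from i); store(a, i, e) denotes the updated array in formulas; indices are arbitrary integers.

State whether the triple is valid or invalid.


Working backward. After the program, the postcondition s + 1 >= 9 must hold; in canonical form it is s >= 8.
Before h := m - 2: s >= 8
Before s := 2*h + 4: 2*h >= 4
Before tab[h + 1] := 3*y + m - 4: 2*h >= 4
Before y := a[m + 3] - 4: 2*h >= 4
Before skip: 2*h >= 4
The weakest precondition is 2*h >= 4.
Check whether 2*h >= 1 implies it.
Countermodel: at the initial state h = 1, the precondition holds but the weakest precondition fails.
Answer: invalid


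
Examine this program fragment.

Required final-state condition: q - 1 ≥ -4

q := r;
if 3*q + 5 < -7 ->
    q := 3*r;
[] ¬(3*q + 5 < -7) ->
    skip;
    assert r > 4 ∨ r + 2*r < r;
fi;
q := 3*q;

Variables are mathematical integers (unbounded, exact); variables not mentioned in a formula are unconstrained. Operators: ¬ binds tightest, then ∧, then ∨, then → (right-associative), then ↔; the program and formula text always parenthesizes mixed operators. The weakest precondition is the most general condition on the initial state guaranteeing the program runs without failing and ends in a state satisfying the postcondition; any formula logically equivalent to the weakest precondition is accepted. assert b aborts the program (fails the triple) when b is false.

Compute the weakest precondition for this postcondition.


Working backward. After the program, the postcondition q - 1 ≥ -4 must hold; in canonical form it is q ≥ -3.
Before q := 3*q: 3*q ≥ -3
Then branch requires 9*r ≥ -3; else branch requires (r > 4 ∨ 2*r < 0) ∧ 3*q ≥ -3.
Before the if: (3*q < -12 → 9*r ≥ -3) ∧ ((¬(3*q < -12)) → ((r > 4 ∨ 2*r < 0) ∧ 3*q ≥ -3))
Before q := r: (3*r < -12 → 9*r ≥ -3) ∧ ((¬(3*r < -12)) → ((r > 4 ∨ 2*r < 0) ∧ 3*r ≥ -3))
Answer: WP = (3*r < -12 → 9*r ≥ -3) ∧ ((¬(3*r < -12)) → ((r > 4 ∨ 2*r < 0) ∧ 3*r ≥ -3))


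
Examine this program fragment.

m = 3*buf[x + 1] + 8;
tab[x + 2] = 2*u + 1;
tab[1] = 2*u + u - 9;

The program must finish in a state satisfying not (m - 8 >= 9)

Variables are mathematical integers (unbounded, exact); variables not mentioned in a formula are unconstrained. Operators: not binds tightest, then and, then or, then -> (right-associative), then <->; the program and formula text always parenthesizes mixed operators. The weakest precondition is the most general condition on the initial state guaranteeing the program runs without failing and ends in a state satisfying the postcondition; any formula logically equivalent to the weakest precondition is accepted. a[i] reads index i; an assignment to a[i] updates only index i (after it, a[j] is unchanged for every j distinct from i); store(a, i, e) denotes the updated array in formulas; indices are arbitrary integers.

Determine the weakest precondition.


Working backward. After the program, the postcondition not (m - 8 >= 9) must hold; in canonical form it is not (m >= 17).
Before tab[1] := 2*u + u - 9: not (m >= 17)
Before tab[x + 2] := 2*u + 1: not (m >= 17)
Before m := 3*buf[x + 1] + 8: not (3*buf[x + 1] >= 9)
Answer: WP = not (3*buf[x + 1] >= 9)


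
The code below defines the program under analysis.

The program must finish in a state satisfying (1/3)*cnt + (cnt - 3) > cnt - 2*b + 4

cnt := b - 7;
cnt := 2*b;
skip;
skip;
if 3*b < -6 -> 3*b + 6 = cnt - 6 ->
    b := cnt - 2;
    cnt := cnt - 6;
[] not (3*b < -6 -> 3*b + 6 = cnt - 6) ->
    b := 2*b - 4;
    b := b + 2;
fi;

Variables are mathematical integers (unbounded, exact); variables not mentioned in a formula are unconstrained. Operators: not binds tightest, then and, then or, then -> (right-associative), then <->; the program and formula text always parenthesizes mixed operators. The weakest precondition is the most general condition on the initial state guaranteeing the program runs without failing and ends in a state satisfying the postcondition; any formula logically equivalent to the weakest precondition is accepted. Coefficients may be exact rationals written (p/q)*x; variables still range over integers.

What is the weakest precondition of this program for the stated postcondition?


Working backward. After the program, the postcondition (1/3)*cnt + (cnt - 3) > cnt - 2*b + 4 must hold; in canonical form it is 2*b + (1/3)*cnt > 7.
Then branch requires (7/3)*cnt > 13; else branch requires 4*b + (1/3)*cnt > 11.
Before the if: ((3*b < -6 -> 3*b = cnt - 12) -> (7/3)*cnt > 13) and ((not (3*b < -6 -> 3*b = cnt - 12)) -> 4*b + (1/3)*cnt > 11)
Before skip: ((3*b < -6 -> 3*b = cnt - 12) -> (7/3)*cnt > 13) and ((not (3*b < -6 -> 3*b = cnt - 12)) -> 4*b + (1/3)*cnt > 11)
Before skip: ((3*b < -6 -> 3*b = cnt - 12) -> (7/3)*cnt > 13) and ((not (3*b < -6 -> 3*b = cnt - 12)) -> 4*b + (1/3)*cnt > 11)
Before cnt := 2*b: ((3*b < -6 -> b = -12) -> (14/3)*b > 13) and ((not (3*b < -6 -> b = -12)) -> (14/3)*b > 11)
Before cnt := b - 7: ((3*b < -6 -> b = -12) -> (14/3)*b > 13) and ((not (3*b < -6 -> b = -12)) -> (14/3)*b > 11)
Answer: WP = ((3*b < -6 -> b = -12) -> (14/3)*b > 13) and ((not (3*b < -6 -> b = -12)) -> (14/3)*b > 11)


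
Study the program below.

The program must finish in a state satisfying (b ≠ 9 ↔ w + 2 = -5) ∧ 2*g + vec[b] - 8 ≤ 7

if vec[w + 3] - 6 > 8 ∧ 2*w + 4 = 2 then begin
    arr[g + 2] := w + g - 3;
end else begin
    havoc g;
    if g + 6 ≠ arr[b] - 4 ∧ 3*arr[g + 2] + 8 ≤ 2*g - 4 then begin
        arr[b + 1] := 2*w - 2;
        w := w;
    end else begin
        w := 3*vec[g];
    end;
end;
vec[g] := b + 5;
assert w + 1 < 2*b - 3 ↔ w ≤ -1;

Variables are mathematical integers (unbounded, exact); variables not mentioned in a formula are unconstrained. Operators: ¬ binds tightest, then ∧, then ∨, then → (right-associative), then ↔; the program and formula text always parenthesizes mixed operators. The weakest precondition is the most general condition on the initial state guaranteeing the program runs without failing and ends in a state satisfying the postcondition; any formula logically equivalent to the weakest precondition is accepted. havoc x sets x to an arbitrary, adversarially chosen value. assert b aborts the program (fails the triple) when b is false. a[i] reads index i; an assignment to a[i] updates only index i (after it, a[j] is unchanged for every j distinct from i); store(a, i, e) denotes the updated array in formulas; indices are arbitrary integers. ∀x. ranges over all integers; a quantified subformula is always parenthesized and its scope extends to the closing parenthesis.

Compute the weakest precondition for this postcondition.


Working backward. After the program, the postcondition (b ≠ 9 ↔ w + 2 = -5) ∧ 2*g + vec[b] - 8 ≤ 7 must hold; in canonical form it is (b ≠ 9 ↔ w = -7) ∧ vec[b] + 2*g ≤ 15.
Before assert w + 1 < 2*b - 3 ↔ w ≤ -1: (w < 2*b - 4 ↔ w ≤ -1) ∧ (b ≠ 9 ↔ w = -7) ∧ vec[b] + 2*g ≤ 15
Before vec[g] := b + 5: (w < 2*b - 4 ↔ w ≤ -1) ∧ (b ≠ 9 ↔ w = -7) ∧ store(vec, g, b + 5)[b] + 2*g ≤ 15
Then branch requires (w < 2*b - 4 ↔ w ≤ -1) ∧ (b ≠ 9 ↔ w = -7) ∧ store(vec, g, b + 5)[b] + 2*g ≤ 15; else branch requires ∀g_1. (((g_1 ≠ arr[b] - 10 ∧ 3*arr[g_1 + 2] ≤ 2*g_1 - 12) → ((w < 2*b - 4 ↔ w ≤ -1) ∧ (b ≠ 9 ↔ w = -7) ∧ store(vec, g_1, b + 5)[b] + 2*g_1 ≤ 15)) ∧ ((¬(g_1 ≠ arr[b] - 10 ∧ 3*arr[g_1 + 2] ≤ 2*g_1 - 12)) → ((3*vec[g_1] < 2*b - 4 ↔ 3*vec[g_1] ≤ -1) ∧ (b ≠ 9 ↔ 3*vec[g_1] = -7) ∧ store(vec, g_1, b + 5)[b] + 2*g_1 ≤ 15))).
Before the if: ((vec[w + 3] > 14 ∧ 2*w = -2) → ((w < 2*b - 4 ↔ w ≤ -1) ∧ (b ≠ 9 ↔ w = -7) ∧ store(vec, g, b + 5)[b] + 2*g ≤ 15)) ∧ ((¬(vec[w + 3] > 14 ∧ 2*w = -2)) → (∀g_1. (((g_1 ≠ arr[b] - 10 ∧ 3*arr[g_1 + 2] ≤ 2*g_1 - 12) → ((w < 2*b - 4 ↔ w ≤ -1) ∧ (b ≠ 9 ↔ w = -7) ∧ store(vec, g_1, b + 5)[b] + 2*g_1 ≤ 15)) ∧ ((¬(g_1 ≠ arr[b] - 10 ∧ 3*arr[g_1 + 2] ≤ 2*g_1 - 12)) → ((3*vec[g_1] < 2*b - 4 ↔ 3*vec[g_1] ≤ -1) ∧ (b ≠ 9 ↔ 3*vec[g_1] = -7) ∧ store(vec, g_1, b + 5)[b] + 2*g_1 ≤ 15)))))
Answer: WP = ((vec[w + 3] > 14 ∧ 2*w = -2) → ((w < 2*b - 4 ↔ w ≤ -1) ∧ (b ≠ 9 ↔ w = -7) ∧ store(vec, g, b + 5)[b] + 2*g ≤ 15)) ∧ ((¬(vec[w + 3] > 14 ∧ 2*w = -2)) → (∀g_1. (((g_1 ≠ arr[b] - 10 ∧ 3*arr[g_1 + 2] ≤ 2*g_1 - 12) → ((w < 2*b - 4 ↔ w ≤ -1) ∧ (b ≠ 9 ↔ w = -7) ∧ store(vec, g_1, b + 5)[b] + 2*g_1 ≤ 15)) ∧ ((¬(g_1 ≠ arr[b] - 10 ∧ 3*arr[g_1 + 2] ≤ 2*g_1 - 12)) → ((3*vec[g_1] < 2*b - 4 ↔ 3*vec[g_1] ≤ -1) ∧ (b ≠ 9 ↔ 3*vec[g_1] = -7) ∧ store(vec, g_1, b + 5)[b] + 2*g_1 ≤ 15)))))


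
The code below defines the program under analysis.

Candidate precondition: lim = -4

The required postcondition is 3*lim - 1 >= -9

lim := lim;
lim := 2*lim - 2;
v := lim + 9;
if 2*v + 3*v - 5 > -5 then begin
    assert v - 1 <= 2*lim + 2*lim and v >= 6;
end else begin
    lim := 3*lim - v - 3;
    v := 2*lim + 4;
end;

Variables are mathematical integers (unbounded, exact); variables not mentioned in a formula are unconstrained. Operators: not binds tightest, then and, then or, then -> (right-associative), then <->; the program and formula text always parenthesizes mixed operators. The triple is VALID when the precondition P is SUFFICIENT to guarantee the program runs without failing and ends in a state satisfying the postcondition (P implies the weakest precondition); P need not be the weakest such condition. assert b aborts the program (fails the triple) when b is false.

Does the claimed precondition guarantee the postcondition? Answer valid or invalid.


Working backward. After the program, the postcondition 3*lim - 1 >= -9 must hold; in canonical form it is 3*lim >= -8.
Then branch requires v <= 4*lim + 1 and v >= 6 and 3*lim >= -8; else branch requires 9*lim >= 3*v + 1.
Before the if: (5*v > 0 -> (v <= 4*lim + 1 and v >= 6 and 3*lim >= -8)) and ((not (5*v > 0)) -> 9*lim >= 3*v + 1)
Before v := lim + 9: (5*lim > -45 -> (3*lim >= 8 and lim >= -3 and 3*lim >= -8)) and ((not (5*lim > -45)) -> 6*lim >= 28)
Before lim := 2*lim - 2: (10*lim > -35 -> (6*lim >= 14 and 2*lim >= -1 and 6*lim >= -2)) and ((not (10*lim > -35)) -> 12*lim >= 40)
Before lim := lim: (10*lim > -35 -> (6*lim >= 14 and 2*lim >= -1 and 6*lim >= -2)) and ((not (10*lim > -35)) -> 12*lim >= 40)
The weakest precondition is (10*lim > -35 -> (6*lim >= 14 and 2*lim >= -1 and 6*lim >= -2)) and ((not (10*lim > -35)) -> 12*lim >= 40).
Check whether lim = -4 implies it.
Countermodel: at the initial state lim = -4, the precondition holds but the weakest precondition fails.
Answer: invalid


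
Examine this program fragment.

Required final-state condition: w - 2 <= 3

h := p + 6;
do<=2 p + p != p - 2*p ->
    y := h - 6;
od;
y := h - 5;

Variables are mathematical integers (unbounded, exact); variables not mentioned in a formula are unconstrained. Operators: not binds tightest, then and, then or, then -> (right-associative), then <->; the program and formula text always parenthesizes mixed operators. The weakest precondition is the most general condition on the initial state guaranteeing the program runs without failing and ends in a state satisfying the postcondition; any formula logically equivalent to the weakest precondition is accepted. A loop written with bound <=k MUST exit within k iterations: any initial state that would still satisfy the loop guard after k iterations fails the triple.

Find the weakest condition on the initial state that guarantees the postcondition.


Working backward. After the program, the postcondition w - 2 <= 3 must hold; in canonical form it is w <= 5.
Before y := h - 5: w <= 5
Before the loop (bound <=2), unroll the exhaustion recursion (WP_0 = exit-now case; WP_j = one more guarded iteration, up to j = 2):
  WP_0: (not (3*p != 0)) and w <= 5
  WP_1: (3*p != 0 -> ((not (3*p != 0)) and w <= 5)) and ((not (3*p != 0)) -> w <= 5)
  WP_2: (3*p != 0 -> ((3*p != 0 -> ((not (3*p != 0)) and w <= 5)) and ((not (3*p != 0)) -> w <= 5))) and ((not (3*p != 0)) -> w <= 5)
So before the loop: (3*p != 0 -> ((3*p != 0 -> ((not (3*p != 0)) and w <= 5)) and ((not (3*p != 0)) -> w <= 5))) and ((not (3*p != 0)) -> w <= 5)
Before h := p + 6: (3*p != 0 -> ((3*p != 0 -> ((not (3*p != 0)) and w <= 5)) and ((not (3*p != 0)) -> w <= 5))) and ((not (3*p != 0)) -> w <= 5)
Answer: WP = (3*p != 0 -> ((3*p != 0 -> ((not (3*p != 0)) and w <= 5)) and ((not (3*p != 0)) -> w <= 5))) and ((not (3*p != 0)) -> w <= 5)


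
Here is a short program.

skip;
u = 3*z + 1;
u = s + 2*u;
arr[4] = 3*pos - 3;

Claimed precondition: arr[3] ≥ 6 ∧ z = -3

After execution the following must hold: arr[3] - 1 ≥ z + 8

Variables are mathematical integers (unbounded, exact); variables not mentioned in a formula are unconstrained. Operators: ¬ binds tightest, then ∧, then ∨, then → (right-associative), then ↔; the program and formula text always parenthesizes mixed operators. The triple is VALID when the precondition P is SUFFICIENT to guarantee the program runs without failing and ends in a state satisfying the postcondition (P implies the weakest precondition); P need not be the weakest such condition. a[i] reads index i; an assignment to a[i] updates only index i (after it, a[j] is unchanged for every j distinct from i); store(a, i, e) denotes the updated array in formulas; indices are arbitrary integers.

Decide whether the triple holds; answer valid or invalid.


Working backward. After the program, the postcondition arr[3] - 1 ≥ z + 8 must hold; in canonical form it is arr[3] ≥ z + 9.
Before arr[4] := 3*pos - 3: arr[3] ≥ z + 9
Before u := s + 2*u: arr[3] ≥ z + 9
Before u := 3*z + 1: arr[3] ≥ z + 9
Before skip: arr[3] ≥ z + 9
The weakest precondition is arr[3] ≥ z + 9.
Check whether arr[3] ≥ 6 ∧ z = -3 implies it.
Every state satisfying the precondition satisfies the weakest precondition: the implication holds.
Answer: valid


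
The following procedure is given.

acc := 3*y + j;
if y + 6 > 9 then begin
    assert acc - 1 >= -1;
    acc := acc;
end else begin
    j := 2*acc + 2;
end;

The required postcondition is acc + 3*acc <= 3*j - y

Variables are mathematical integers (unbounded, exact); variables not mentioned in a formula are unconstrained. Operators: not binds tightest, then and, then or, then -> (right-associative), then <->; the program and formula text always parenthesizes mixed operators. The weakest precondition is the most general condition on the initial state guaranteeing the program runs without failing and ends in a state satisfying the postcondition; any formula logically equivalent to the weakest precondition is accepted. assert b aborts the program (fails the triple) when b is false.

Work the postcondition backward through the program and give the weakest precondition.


Working backward. After the program, the postcondition acc + 3*acc <= 3*j - y must hold; in canonical form it is 4*acc + y <= 3*j.
Then branch requires acc >= 0 and 4*acc + y <= 3*j; else branch requires y <= 2*acc + 6.
Before the if: (y > 3 -> (acc >= 0 and 4*acc + y <= 3*j)) and ((not (y > 3)) -> y <= 2*acc + 6)
Before acc := 3*y + j: (y > 3 -> (j + 3*y >= 0 and j + 13*y <= 0)) and ((not (y > 3)) -> 2*j + 5*y >= -6)
Answer: WP = (y > 3 -> (j + 3*y >= 0 and j + 13*y <= 0)) and ((not (y > 3)) -> 2*j + 5*y >= -6)


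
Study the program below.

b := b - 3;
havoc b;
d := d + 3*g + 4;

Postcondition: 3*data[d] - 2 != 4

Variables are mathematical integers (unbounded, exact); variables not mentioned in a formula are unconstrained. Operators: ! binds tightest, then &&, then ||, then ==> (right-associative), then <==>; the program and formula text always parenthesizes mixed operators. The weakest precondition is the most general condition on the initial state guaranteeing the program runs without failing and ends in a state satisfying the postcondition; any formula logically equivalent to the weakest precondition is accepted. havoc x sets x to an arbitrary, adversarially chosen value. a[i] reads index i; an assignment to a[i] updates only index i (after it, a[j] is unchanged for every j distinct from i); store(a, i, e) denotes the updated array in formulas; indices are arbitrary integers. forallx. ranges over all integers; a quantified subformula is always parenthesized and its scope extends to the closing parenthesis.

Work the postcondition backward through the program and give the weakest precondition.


Working backward. After the program, the postcondition 3*data[d] - 2 != 4 must hold; in canonical form it is 3*data[d] != 6.
Before d := d + 3*g + 4: 3*data[d + 3*g + 4] != 6
Before havoc b: 3*data[d + 3*g + 4] != 6
Before b := b - 3: 3*data[d + 3*g + 4] != 6
Answer: WP = 3*data[d + 3*g + 4] != 6


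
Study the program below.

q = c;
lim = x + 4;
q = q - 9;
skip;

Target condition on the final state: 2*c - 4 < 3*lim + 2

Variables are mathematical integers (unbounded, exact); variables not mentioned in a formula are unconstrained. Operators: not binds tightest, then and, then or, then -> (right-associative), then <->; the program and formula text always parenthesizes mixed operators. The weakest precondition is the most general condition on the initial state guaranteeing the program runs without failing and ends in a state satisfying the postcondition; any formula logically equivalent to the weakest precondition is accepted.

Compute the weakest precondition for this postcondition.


Working backward. After the program, the postcondition 2*c - 4 < 3*lim + 2 must hold; in canonical form it is 2*c < 3*lim + 6.
Before skip: 2*c < 3*lim + 6
Before q := q - 9: 2*c < 3*lim + 6
Before lim := x + 4: 2*c < 3*x + 18
Before q := c: 2*c < 3*x + 18
Answer: WP = 2*c < 3*x + 18


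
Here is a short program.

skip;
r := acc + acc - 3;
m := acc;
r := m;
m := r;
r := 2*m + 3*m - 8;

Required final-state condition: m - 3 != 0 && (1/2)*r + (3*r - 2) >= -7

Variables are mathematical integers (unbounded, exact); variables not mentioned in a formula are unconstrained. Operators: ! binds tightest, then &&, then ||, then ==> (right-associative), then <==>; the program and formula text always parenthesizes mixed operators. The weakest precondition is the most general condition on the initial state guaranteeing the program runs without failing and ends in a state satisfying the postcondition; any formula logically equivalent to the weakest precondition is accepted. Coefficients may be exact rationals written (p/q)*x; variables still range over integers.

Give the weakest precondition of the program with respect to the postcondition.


Working backward. After the program, the postcondition m - 3 != 0 && (1/2)*r + (3*r - 2) >= -7 must hold; in canonical form it is m != 3 && (7/2)*r >= -5.
Before r := 2*m + 3*m - 8: m != 3 && (35/2)*m >= 23
Before m := r: r != 3 && (35/2)*r >= 23
Before r := m: m != 3 && (35/2)*m >= 23
Before m := acc: acc != 3 && (35/2)*acc >= 23
Before r := acc + acc - 3: acc != 3 && (35/2)*acc >= 23
Before skip: acc != 3 && (35/2)*acc >= 23
Answer: WP = acc != 3 && (35/2)*acc >= 23


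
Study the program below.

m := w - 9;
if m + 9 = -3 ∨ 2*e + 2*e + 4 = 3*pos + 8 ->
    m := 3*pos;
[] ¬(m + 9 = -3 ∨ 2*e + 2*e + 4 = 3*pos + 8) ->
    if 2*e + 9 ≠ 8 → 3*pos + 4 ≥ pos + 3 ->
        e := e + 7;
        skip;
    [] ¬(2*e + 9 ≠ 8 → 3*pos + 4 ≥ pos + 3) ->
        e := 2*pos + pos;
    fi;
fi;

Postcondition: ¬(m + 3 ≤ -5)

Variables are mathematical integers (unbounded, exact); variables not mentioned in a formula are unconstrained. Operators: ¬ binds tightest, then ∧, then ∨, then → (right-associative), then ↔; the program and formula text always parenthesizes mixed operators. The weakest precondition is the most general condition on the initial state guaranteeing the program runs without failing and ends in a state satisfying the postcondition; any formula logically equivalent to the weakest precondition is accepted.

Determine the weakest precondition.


Working backward. After the program, the postcondition ¬(m + 3 ≤ -5) must hold; in canonical form it is ¬(m ≤ -8).
Then branch requires ¬(3*pos ≤ -8); else branch requires ((2*e ≠ -1 → 2*pos ≥ -1) → (¬(m ≤ -8))) ∧ ((¬(2*e ≠ -1 → 2*pos ≥ -1)) → (¬(m ≤ -8))).
Before the if: ((m = -12 ∨ 4*e = 3*pos + 4) → (¬(3*pos ≤ -8))) ∧ ((¬(m = -12 ∨ 4*e = 3*pos + 4)) → (((2*e ≠ -1 → 2*pos ≥ -1) → (¬(m ≤ -8))) ∧ ((¬(2*e ≠ -1 → 2*pos ≥ -1)) → (¬(m ≤ -8)))))
Before m := w - 9: ((w = -3 ∨ 4*e = 3*pos + 4) → (¬(3*pos ≤ -8))) ∧ ((¬(w = -3 ∨ 4*e = 3*pos + 4)) → (((2*e ≠ -1 → 2*pos ≥ -1) → (¬(w ≤ 1))) ∧ ((¬(2*e ≠ -1 → 2*pos ≥ -1)) → (¬(w ≤ 1)))))
Answer: WP = ((w = -3 ∨ 4*e = 3*pos + 4) → (¬(3*pos ≤ -8))) ∧ ((¬(w = -3 ∨ 4*e = 3*pos + 4)) → (((2*e ≠ -1 → 2*pos ≥ -1) → (¬(w ≤ 1))) ∧ ((¬(2*e ≠ -1 → 2*pos ≥ -1)) → (¬(w ≤ 1)))))


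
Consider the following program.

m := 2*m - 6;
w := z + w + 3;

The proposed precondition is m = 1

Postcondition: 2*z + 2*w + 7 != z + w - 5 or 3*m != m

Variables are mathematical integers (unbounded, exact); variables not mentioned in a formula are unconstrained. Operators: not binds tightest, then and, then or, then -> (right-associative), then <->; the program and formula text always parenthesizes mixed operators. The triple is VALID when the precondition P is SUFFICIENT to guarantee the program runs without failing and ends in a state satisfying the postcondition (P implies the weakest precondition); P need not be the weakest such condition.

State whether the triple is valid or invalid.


Working backward. After the program, the postcondition 2*z + 2*w + 7 != z + w - 5 or 3*m != m must hold; in canonical form it is w + z != -12 or 2*m != 0.
Before w := z + w + 3: w + 2*z != -15 or 2*m != 0
Before m := 2*m - 6: w + 2*z != -15 or 4*m != 12
The weakest precondition is w + 2*z != -15 or 4*m != 12.
Check whether m = 1 implies it.
Every state satisfying the precondition satisfies the weakest precondition: the implication holds.
Answer: valid


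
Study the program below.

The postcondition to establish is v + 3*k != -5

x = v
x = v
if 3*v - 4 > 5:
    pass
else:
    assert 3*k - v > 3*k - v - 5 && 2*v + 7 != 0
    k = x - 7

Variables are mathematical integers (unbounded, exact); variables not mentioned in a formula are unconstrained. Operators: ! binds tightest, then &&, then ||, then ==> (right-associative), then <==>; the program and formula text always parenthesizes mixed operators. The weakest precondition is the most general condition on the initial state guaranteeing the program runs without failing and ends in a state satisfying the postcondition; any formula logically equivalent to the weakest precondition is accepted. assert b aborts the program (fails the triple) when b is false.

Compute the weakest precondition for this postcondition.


Working backward. After the program, the postcondition v + 3*k != -5 must hold; in canonical form it is 3*k + v != -5.
Then branch requires 3*k + v != -5; else branch requires 2*v != -7 && v + 3*x != 16.
Before the if: (3*v > 9 ==> 3*k + v != -5) && ((!(3*v > 9)) ==> (2*v != -7 && v + 3*x != 16))
Before x := v: (3*v > 9 ==> 3*k + v != -5) && ((!(3*v > 9)) ==> (2*v != -7 && 4*v != 16))
Before x := v: (3*v > 9 ==> 3*k + v != -5) && ((!(3*v > 9)) ==> (2*v != -7 && 4*v != 16))
Answer: WP = (3*v > 9 ==> 3*k + v != -5) && ((!(3*v > 9)) ==> (2*v != -7 && 4*v != 16))


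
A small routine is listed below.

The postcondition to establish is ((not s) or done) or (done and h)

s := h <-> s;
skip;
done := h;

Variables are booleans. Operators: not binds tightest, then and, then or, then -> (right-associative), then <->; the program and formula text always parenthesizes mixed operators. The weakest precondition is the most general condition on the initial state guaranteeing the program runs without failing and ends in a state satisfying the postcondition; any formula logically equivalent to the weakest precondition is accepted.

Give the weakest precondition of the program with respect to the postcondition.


Working backward. After the program, the postcondition ((not s) or done) or (done and h) must hold; in canonical form it is (not s) or done or (done and h).
Before done := h: (not s) or h
Before skip: (not s) or h
Before s := h <-> s: (not (h <-> s)) or h
Answer: WP = (not (h <-> s)) or h


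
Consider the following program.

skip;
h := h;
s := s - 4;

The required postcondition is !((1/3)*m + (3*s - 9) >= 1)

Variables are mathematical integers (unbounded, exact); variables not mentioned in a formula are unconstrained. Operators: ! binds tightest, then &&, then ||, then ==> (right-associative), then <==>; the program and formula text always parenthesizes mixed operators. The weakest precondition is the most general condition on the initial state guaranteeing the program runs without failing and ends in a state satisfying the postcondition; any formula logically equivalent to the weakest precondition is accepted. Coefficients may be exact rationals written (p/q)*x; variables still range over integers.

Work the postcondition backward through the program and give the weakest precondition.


Working backward. After the program, the postcondition !((1/3)*m + (3*s - 9) >= 1) must hold; in canonical form it is !((1/3)*m + 3*s >= 10).
Before s := s - 4: !((1/3)*m + 3*s >= 22)
Before h := h: !((1/3)*m + 3*s >= 22)
Before skip: !((1/3)*m + 3*s >= 22)
Answer: WP = !((1/3)*m + 3*s >= 22)


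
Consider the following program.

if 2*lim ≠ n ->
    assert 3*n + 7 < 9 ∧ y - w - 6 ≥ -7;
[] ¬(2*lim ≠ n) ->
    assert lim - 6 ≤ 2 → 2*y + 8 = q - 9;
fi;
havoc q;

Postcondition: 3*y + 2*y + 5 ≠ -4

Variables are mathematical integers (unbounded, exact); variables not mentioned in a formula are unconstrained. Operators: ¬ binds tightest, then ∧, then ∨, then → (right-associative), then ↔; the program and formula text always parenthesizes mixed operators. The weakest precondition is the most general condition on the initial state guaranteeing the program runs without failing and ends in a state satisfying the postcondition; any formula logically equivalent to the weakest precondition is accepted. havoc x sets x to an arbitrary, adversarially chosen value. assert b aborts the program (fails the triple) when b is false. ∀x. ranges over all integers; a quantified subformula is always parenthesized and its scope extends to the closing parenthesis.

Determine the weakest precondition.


Working backward. After the program, the postcondition 3*y + 2*y + 5 ≠ -4 must hold; in canonical form it is 5*y ≠ -9.
Before havoc q: 5*y ≠ -9
Then branch requires 3*n < 2 ∧ y ≥ w - 1 ∧ 5*y ≠ -9; else branch requires (lim ≤ 8 → 2*y = q - 17) ∧ 5*y ≠ -9.
Before the if: (2*lim ≠ n → (3*n < 2 ∧ y ≥ w - 1 ∧ 5*y ≠ -9)) ∧ ((¬(2*lim ≠ n)) → ((lim ≤ 8 → 2*y = q - 17) ∧ 5*y ≠ -9))
Answer: WP = (2*lim ≠ n → (3*n < 2 ∧ y ≥ w - 1 ∧ 5*y ≠ -9)) ∧ ((¬(2*lim ≠ n)) → ((lim ≤ 8 → 2*y = q - 17) ∧ 5*y ≠ -9))


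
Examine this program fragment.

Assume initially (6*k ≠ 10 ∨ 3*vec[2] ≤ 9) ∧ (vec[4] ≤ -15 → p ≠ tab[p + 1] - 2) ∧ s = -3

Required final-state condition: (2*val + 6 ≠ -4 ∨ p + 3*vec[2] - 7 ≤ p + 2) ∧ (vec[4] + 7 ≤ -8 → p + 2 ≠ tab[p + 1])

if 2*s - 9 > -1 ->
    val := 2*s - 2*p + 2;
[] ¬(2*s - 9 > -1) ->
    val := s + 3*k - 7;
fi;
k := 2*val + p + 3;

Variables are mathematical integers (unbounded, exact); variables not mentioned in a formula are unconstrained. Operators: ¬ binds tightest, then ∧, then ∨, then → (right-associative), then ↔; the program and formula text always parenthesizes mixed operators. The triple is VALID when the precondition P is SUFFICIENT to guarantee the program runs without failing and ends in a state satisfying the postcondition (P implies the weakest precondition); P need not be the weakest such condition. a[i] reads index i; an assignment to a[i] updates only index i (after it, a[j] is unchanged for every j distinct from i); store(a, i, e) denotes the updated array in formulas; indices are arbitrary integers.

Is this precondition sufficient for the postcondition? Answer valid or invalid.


Working backward. After the program, the postcondition (2*val + 6 ≠ -4 ∨ p + 3*vec[2] - 7 ≤ p + 2) ∧ (vec[4] + 7 ≤ -8 → p + 2 ≠ tab[p + 1]) must hold; in canonical form it is (2*val ≠ -10 ∨ 3*vec[2] ≤ 9) ∧ (vec[4] ≤ -15 → p ≠ tab[p + 1] - 2).
Before k := 2*val + p + 3: (2*val ≠ -10 ∨ 3*vec[2] ≤ 9) ∧ (vec[4] ≤ -15 → p ≠ tab[p + 1] - 2)
Then branch requires (4*s ≠ 4*p - 14 ∨ 3*vec[2] ≤ 9) ∧ (vec[4] ≤ -15 → p ≠ tab[p + 1] - 2); else branch requires (6*k + 2*s ≠ 4 ∨ 3*vec[2] ≤ 9) ∧ (vec[4] ≤ -15 → p ≠ tab[p + 1] - 2).
Before the if: (2*s > 8 → ((4*s ≠ 4*p - 14 ∨ 3*vec[2] ≤ 9) ∧ (vec[4] ≤ -15 → p ≠ tab[p + 1] - 2))) ∧ ((¬(2*s > 8)) → ((6*k + 2*s ≠ 4 ∨ 3*vec[2] ≤ 9) ∧ (vec[4] ≤ -15 → p ≠ tab[p + 1] - 2)))
The weakest precondition is (2*s > 8 → ((4*s ≠ 4*p - 14 ∨ 3*vec[2] ≤ 9) ∧ (vec[4] ≤ -15 → p ≠ tab[p + 1] - 2))) ∧ ((¬(2*s > 8)) → ((6*k + 2*s ≠ 4 ∨ 3*vec[2] ≤ 9) ∧ (vec[4] ≤ -15 → p ≠ tab[p + 1] - 2))).
Check whether (6*k ≠ 10 ∨ 3*vec[2] ≤ 9) ∧ (vec[4] ≤ -15 → p ≠ tab[p + 1] - 2) ∧ s = -3 implies it.
Every state satisfying the precondition satisfies the weakest precondition: the implication holds.
Answer: valid


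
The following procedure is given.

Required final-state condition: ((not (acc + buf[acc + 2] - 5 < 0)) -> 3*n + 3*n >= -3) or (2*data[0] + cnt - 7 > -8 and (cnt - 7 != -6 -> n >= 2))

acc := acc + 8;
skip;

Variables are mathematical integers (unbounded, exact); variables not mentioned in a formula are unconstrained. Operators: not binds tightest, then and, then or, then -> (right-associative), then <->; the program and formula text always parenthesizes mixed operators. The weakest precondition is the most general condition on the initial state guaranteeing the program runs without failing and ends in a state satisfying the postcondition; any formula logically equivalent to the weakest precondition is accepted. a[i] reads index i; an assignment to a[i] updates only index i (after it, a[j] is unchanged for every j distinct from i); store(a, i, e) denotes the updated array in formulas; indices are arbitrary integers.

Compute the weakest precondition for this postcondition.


Working backward. After the program, the postcondition ((not (acc + buf[acc + 2] - 5 < 0)) -> 3*n + 3*n >= -3) or (2*data[0] + cnt - 7 > -8 and (cnt - 7 != -6 -> n >= 2)) must hold; in canonical form it is ((not (buf[acc + 2] + acc < 5)) -> 6*n >= -3) or (2*data[0] + cnt > -1 and (cnt != 1 -> n >= 2)).
Before skip: ((not (buf[acc + 2] + acc < 5)) -> 6*n >= -3) or (2*data[0] + cnt > -1 and (cnt != 1 -> n >= 2))
Before acc := acc + 8: ((not (buf[acc + 10] + acc < -3)) -> 6*n >= -3) or (2*data[0] + cnt > -1 and (cnt != 1 -> n >= 2))
Answer: WP = ((not (buf[acc + 10] + acc < -3)) -> 6*n >= -3) or (2*data[0] + cnt > -1 and (cnt != 1 -> n >= 2))


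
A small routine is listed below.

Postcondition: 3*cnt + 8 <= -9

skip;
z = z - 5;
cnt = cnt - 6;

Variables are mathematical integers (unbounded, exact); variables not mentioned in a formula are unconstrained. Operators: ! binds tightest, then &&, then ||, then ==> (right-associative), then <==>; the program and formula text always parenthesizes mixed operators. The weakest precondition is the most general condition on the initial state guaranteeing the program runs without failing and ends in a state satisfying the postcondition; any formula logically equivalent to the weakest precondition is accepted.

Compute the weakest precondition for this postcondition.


Working backward. After the program, the postcondition 3*cnt + 8 <= -9 must hold; in canonical form it is 3*cnt <= -17.
Before cnt := cnt - 6: 3*cnt <= 1
Before z := z - 5: 3*cnt <= 1
Before skip: 3*cnt <= 1
Answer: WP = 3*cnt <= 1


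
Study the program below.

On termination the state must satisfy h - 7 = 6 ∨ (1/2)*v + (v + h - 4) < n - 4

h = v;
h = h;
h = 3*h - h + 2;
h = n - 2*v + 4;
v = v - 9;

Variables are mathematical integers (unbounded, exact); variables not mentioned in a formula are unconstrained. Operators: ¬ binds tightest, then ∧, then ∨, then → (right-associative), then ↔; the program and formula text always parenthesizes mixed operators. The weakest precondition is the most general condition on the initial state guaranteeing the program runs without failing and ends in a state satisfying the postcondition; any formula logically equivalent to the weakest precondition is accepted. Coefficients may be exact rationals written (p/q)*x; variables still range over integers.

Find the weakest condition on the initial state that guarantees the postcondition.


Working backward. After the program, the postcondition h - 7 = 6 ∨ (1/2)*v + (v + h - 4) < n - 4 must hold; in canonical form it is h = 13 ∨ h + (3/2)*v < n.
Before v := v - 9: h = 13 ∨ h + (3/2)*v < n + 27/2
Before h := n - 2*v + 4: n = 2*v + 9 ∨ (1/2)*v > -19/2
Before h := 3*h - h + 2: n = 2*v + 9 ∨ (1/2)*v > -19/2
Before h := h: n = 2*v + 9 ∨ (1/2)*v > -19/2
Before h := v: n = 2*v + 9 ∨ (1/2)*v > -19/2
Answer: WP = n = 2*v + 9 ∨ (1/2)*v > -19/2


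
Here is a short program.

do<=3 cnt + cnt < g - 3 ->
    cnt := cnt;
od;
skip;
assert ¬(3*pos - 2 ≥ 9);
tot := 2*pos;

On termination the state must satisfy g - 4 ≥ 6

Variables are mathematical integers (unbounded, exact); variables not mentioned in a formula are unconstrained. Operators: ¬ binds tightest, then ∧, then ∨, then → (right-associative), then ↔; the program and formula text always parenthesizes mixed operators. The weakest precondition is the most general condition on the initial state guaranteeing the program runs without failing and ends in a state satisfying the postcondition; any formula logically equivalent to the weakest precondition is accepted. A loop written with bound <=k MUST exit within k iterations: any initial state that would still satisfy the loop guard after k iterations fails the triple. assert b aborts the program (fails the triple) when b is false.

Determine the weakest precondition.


Working backward. After the program, the postcondition g - 4 ≥ 6 must hold; in canonical form it is g ≥ 10.
Before tot := 2*pos: g ≥ 10
Before assert ¬(3*pos - 2 ≥ 9): (¬(3*pos ≥ 11)) ∧ g ≥ 10
Before skip: (¬(3*pos ≥ 11)) ∧ g ≥ 10
Before the loop (bound <=3), unroll the exhaustion recursion (WP_0 = exit-now case; WP_j = one more guarded iteration, up to j = 3):
  WP_0: (¬(2*cnt < g - 3)) ∧ (¬(3*pos ≥ 11)) ∧ g ≥ 10
  WP_1: (2*cnt < g - 3 → ((¬(2*cnt < g - 3)) ∧ (¬(3*pos ≥ 11)) ∧ g ≥ 10)) ∧ ((¬(2*cnt < g - 3)) → ((¬(3*pos ≥ 11)) ∧ g ≥ 10))
  WP_2: (2*cnt < g - 3 → ((2*cnt < g - 3 → ((¬(2*cnt < g - 3)) ∧ (¬(3*pos ≥ 11)) ∧ g ≥ 10)) ∧ ((¬(2*cnt < g - 3)) → ((¬(3*pos ≥ 11)) ∧ g ≥ 10)))) ∧ ((¬(2*cnt < g - 3)) → ((¬(3*pos ≥ 11)) ∧ g ≥ 10))
  WP_3: (2*cnt < g - 3 → ((2*cnt < g - 3 → ((2*cnt < g - 3 → ((¬(2*cnt < g - 3)) ∧ (¬(3*pos ≥ 11)) ∧ g ≥ 10)) ∧ ((¬(2*cnt < g - 3)) → ((¬(3*pos ≥ 11)) ∧ g ≥ 10)))) ∧ ((¬(2*cnt < g - 3)) → ((¬(3*pos ≥ 11)) ∧ g ≥ 10)))) ∧ ((¬(2*cnt < g - 3)) → ((¬(3*pos ≥ 11)) ∧ g ≥ 10))
So before the loop: (2*cnt < g - 3 → ((2*cnt < g - 3 → ((2*cnt < g - 3 → ((¬(2*cnt < g - 3)) ∧ (¬(3*pos ≥ 11)) ∧ g ≥ 10)) ∧ ((¬(2*cnt < g - 3)) → ((¬(3*pos ≥ 11)) ∧ g ≥ 10)))) ∧ ((¬(2*cnt < g - 3)) → ((¬(3*pos ≥ 11)) ∧ g ≥ 10)))) ∧ ((¬(2*cnt < g - 3)) → ((¬(3*pos ≥ 11)) ∧ g ≥ 10))
Answer: WP = (2*cnt < g - 3 → ((2*cnt < g - 3 → ((2*cnt < g - 3 → ((¬(2*cnt < g - 3)) ∧ (¬(3*pos ≥ 11)) ∧ g ≥ 10)) ∧ ((¬(2*cnt < g - 3)) → ((¬(3*pos ≥ 11)) ∧ g ≥ 10)))) ∧ ((¬(2*cnt < g - 3)) → ((¬(3*pos ≥ 11)) ∧ g ≥ 10)))) ∧ ((¬(2*cnt < g - 3)) → ((¬(3*pos ≥ 11)) ∧ g ≥ 10))
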